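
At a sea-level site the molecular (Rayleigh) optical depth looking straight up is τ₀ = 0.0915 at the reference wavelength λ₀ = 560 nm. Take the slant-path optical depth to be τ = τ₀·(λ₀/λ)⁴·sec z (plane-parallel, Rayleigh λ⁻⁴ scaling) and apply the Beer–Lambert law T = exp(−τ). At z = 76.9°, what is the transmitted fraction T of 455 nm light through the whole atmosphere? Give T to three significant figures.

sec 76.9° = 4.4121.
τ = 0.0915 × (560/455)⁴ × 4.4121 = 0.0915 × 2.2946 × 4.4121 = 0.9263.
T = exp(−0.9263) = 0.3960.

0.396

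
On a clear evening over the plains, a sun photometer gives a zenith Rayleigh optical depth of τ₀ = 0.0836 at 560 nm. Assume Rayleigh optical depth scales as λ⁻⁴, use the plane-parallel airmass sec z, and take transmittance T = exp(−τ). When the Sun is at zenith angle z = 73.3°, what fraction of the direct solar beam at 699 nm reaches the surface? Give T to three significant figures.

0.887

sec 73.3° = 3.4799.
τ = 0.0836 × (560/699)⁴ × 3.4799 = 0.0836 × 0.4119 × 3.4799 = 0.1198.
T = exp(−0.1198) = 0.8871.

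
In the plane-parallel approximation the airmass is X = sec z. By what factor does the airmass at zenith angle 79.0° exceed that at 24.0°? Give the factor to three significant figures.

X(79.0°)/X(24.0°) = sec 79.0° / sec 24.0° = cos 24.0° / cos 79.0° = 0.9135/0.1908 = 4.7877.

4.79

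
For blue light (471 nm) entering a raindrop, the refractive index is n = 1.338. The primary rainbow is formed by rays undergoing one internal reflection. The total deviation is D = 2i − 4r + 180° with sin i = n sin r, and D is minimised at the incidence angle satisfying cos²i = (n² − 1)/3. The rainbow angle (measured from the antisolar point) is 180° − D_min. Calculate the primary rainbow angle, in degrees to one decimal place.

cos²i = (1.79024 − 1)/3 = 0.26341; i = arccos(0.51324) = 59.120°.
sin r = sin 59.120°/1.338 = 0.64144; r = 39.899°.
D_min = 2·59.120° − 4·39.899° + 180° = 138.643°.
Rainbow angle = 180° − D_min = 41.357°.

41.4°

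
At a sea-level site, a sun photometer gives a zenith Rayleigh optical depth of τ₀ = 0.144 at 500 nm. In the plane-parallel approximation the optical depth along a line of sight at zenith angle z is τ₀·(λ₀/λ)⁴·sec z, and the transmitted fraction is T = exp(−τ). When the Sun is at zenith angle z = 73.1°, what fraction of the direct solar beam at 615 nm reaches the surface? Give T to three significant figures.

sec 73.1° = 3.4399.
τ = 0.144 × (500/615)⁴ × 3.4399 = 0.144 × 0.4369 × 3.4399 = 0.2164.
T = exp(−0.2164) = 0.8054.

0.805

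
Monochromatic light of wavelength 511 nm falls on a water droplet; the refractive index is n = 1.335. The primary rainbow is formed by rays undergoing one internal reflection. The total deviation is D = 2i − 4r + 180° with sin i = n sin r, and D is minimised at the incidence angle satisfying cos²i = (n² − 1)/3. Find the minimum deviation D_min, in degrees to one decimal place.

cos²i = (1.78222 − 1)/3 = 0.26074; i = arccos(0.51063) = 59.294°.
sin r = sin 59.294°/1.335 = 0.64405; r = 40.094°.
D_min = 2·59.294° − 4·40.094° + 180° = 138.212°.

138.2°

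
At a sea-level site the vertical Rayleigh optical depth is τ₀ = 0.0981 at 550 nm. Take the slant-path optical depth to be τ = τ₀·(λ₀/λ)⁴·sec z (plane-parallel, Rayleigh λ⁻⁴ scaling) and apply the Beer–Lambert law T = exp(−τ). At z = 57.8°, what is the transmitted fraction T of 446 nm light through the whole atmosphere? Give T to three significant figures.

0.653

sec 57.8° = 1.8766.
τ = 0.0981 × (550/446)⁴ × 1.8766 = 0.0981 × 2.3127 × 1.8766 = 0.4257.
T = exp(−0.4257) = 0.6533.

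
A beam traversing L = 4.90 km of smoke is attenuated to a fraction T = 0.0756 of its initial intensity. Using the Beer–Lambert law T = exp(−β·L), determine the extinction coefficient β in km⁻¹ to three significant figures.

0.527 km⁻¹

Beer–Lambert: T = exp(−βL) ⇒ β = −ln(T)/L = −ln(0.0756)/4.90 = 2.5823/4.90 = 0.527 km⁻¹.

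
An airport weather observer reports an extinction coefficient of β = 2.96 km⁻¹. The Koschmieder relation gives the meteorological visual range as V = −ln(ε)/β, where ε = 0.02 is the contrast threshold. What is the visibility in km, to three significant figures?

V = −ln(0.02) / 2.96 = 3.912 / 2.96 = 1.3216 km.

1.32 km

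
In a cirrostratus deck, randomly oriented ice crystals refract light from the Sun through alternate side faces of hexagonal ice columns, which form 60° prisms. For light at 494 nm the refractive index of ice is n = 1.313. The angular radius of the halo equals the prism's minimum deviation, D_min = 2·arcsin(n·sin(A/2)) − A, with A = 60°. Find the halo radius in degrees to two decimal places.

n·sin(A/2) = 1.313 × sin 30° = 1.313 × 0.5000 = 0.6565.
D_min = 2·arcsin(0.6565) − 60° = 2 × 41.033° − 60° = 22.067°.

22.07°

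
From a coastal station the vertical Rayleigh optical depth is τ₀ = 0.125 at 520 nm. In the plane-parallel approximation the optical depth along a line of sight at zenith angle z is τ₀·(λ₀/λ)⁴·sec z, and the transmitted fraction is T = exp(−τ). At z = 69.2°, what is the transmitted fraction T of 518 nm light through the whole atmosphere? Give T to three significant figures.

0.699

sec 69.2° = 2.8161.
τ = 0.125 × (520/518)⁴ × 2.8161 = 0.125 × 1.0155 × 2.8161 = 0.3575.
T = exp(−0.3575) = 0.6994.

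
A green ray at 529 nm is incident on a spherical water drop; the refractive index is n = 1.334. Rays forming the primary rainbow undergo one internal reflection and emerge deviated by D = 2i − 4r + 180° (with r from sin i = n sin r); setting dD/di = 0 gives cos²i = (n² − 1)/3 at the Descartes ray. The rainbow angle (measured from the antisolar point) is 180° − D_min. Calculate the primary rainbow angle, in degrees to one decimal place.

41.9°

cos²i = (1.77956 − 1)/3 = 0.25985; i = arccos(0.50976) = 59.352°.
sin r = sin 59.352°/1.334 = 0.64492; r = 40.159°.
D_min = 2·59.352° − 4·40.159° + 180° = 138.067°.
Rainbow angle = 180° − D_min = 41.933°.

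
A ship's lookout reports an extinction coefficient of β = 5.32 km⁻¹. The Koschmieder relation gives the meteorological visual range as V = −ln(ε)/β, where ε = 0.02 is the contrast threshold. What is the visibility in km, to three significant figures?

0.735 km

V = −ln(0.02) / 5.32 = 3.912 / 5.32 = 0.7353 km.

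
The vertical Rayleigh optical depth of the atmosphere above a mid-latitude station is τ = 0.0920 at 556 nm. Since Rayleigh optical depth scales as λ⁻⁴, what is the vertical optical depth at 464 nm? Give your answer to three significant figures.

0.190

τ(464 nm) = τ(556 nm) × (556/464)⁴ = 0.0920 × (1.1983)⁴ = 0.0920 × 2.0617 = 0.1897.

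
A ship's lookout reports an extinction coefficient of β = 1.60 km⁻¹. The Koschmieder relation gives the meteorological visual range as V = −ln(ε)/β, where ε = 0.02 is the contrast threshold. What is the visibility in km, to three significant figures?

2.45 km

V = −ln(0.02) / 1.60 = 3.912 / 1.60 = 2.4450 km.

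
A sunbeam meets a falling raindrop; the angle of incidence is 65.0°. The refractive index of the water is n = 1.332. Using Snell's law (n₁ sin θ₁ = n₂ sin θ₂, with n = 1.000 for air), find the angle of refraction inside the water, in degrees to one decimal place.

Snell: sin θ_r = sin θ_i / n = sin 65.0° / 1.332 = 0.9063 / 1.332 = 0.6804.
θ_r = arcsin(0.6804) = 42.88°.

42.9°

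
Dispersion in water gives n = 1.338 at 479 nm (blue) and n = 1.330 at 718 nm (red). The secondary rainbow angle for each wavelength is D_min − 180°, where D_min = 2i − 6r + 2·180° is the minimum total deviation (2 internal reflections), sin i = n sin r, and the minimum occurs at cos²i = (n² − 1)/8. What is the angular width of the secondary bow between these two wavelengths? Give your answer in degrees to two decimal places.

At 479 nm (n = 1.338): cos²i = 0.09878 → i = 71.682°, r = 45.195°, D_min = 232.193°, rainbow angle = 52.193°.
At 718 nm (n = 1.330): cos²i = 0.09611 → i = 71.940°, r = 45.630°, D_min = 230.101°, rainbow angle = 50.101°.
Angular width = |52.193° − 50.101°| = 2.092°.

2.09°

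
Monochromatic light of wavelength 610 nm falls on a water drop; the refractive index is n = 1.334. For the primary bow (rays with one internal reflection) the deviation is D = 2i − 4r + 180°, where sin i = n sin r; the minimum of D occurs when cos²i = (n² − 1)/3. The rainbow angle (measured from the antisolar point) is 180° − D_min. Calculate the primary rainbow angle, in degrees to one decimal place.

cos²i = (1.77956 − 1)/3 = 0.25985; i = arccos(0.50976) = 59.352°.
sin r = sin 59.352°/1.334 = 0.64492; r = 40.159°.
D_min = 2·59.352° − 4·40.159° + 180° = 138.067°.
Rainbow angle = 180° − D_min = 41.933°.

41.9°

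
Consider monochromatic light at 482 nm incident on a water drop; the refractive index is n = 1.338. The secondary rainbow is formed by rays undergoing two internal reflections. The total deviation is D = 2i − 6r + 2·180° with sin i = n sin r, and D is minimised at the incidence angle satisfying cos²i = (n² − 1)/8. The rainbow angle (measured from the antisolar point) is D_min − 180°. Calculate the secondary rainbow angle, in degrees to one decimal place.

52.2°

cos²i = (1.79024 − 1)/8 = 0.09878; i = arccos(0.31429) = 71.682°.
sin r = sin 71.682°/1.338 = 0.70951; r = 45.195°.
D_min = 2·71.682° − 6·45.195° + 360° = 232.193°.
Rainbow angle = D_min − 180° = 52.193°.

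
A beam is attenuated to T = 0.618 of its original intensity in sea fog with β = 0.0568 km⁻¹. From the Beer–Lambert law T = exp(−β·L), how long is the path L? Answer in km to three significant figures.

Beer–Lambert: T = exp(−βL) ⇒ L = −ln(T)/β = −ln(0.618)/0.0568 = 0.4813/0.0568 = 8.473 km.

8.47 km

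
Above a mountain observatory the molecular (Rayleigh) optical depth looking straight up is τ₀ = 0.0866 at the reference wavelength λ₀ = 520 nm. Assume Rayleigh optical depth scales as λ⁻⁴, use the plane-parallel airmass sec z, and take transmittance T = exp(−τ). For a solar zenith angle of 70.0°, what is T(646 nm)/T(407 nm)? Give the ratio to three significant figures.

1.77

Airmass: sec 70.0° = 2.9238.
τ(646 nm) = 0.0866 × (520/646)⁴ × 2.9238 = 0.0866 × 0.4198 × 2.9238 = 0.1063.
τ(407 nm) = 0.0866 × (520/407)⁴ × 2.9238 = 0.0866 × 2.6646 × 2.9238 = 0.6747.
T(646)/T(407) = exp(τ_B − τ_A) = exp(0.5684) = 1.7654.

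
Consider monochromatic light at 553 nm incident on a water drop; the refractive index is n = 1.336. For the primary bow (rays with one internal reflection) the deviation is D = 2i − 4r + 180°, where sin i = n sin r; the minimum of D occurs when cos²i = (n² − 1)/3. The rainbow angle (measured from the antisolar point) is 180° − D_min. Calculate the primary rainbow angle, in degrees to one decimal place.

41.6°

cos²i = (1.78490 − 1)/3 = 0.26163; i = arccos(0.51150) = 59.236°.
sin r = sin 59.236°/1.336 = 0.64318; r = 40.029°.
D_min = 2·59.236° − 4·40.029° + 180° = 138.356°.
Rainbow angle = 180° − D_min = 41.644°.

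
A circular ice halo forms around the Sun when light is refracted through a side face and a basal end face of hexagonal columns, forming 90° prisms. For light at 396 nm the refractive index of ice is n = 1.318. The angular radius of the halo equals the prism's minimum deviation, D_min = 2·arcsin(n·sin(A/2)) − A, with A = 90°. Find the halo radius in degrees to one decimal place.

n·sin(A/2) = 1.318 × sin 45° = 1.318 × 0.7071 = 0.9320.
D_min = 2·arcsin(0.9320) − 90° = 2 × 68.743° − 90° = 47.487°.

47.5°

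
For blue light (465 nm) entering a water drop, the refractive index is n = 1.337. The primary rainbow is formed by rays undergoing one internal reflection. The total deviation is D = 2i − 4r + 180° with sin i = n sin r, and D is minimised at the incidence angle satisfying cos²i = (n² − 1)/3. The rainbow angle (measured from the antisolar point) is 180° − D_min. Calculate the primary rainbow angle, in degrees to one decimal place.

41.5°

cos²i = (1.78757 − 1)/3 = 0.26252; i = arccos(0.51237) = 59.178°.
sin r = sin 59.178°/1.337 = 0.64231; r = 39.964°.
D_min = 2·59.178° − 4·39.964° + 180° = 138.500°.
Rainbow angle = 180° − D_min = 41.500°.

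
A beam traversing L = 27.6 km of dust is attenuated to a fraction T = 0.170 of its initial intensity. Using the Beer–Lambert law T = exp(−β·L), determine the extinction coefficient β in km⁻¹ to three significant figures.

Beer–Lambert: T = exp(−βL) ⇒ β = −ln(T)/L = −ln(0.170)/27.6 = 1.7720/27.6 = 0.0642 km⁻¹.

0.0642 km⁻¹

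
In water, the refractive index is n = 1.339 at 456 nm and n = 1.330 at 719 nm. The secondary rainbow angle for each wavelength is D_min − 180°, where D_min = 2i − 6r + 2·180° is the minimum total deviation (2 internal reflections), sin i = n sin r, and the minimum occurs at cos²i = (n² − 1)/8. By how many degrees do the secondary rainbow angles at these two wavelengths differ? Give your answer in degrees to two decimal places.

2.35°

At 456 nm (n = 1.339): cos²i = 0.09912 → i = 71.650°, r = 45.141°, D_min = 232.451°, rainbow angle = 52.451°.
At 719 nm (n = 1.330): cos²i = 0.09611 → i = 71.940°, r = 45.630°, D_min = 230.101°, rainbow angle = 50.101°.
Angular width = |52.451° − 50.101°| = 2.350°.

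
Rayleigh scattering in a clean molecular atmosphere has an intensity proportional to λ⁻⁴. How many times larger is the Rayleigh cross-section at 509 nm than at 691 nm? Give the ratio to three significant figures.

Rayleigh scattering ∝ λ⁻⁴, so the ratio of coefficients is the inverse fourth power of the wavelength ratio.
σ(509)/σ(691) = (691/509)⁴ = (1.3576)⁴ = 3.397.

3.40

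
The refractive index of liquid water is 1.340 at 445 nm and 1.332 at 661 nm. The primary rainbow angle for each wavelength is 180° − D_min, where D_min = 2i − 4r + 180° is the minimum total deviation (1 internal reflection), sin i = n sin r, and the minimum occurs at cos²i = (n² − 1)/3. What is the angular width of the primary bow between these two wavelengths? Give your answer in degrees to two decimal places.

1.15°

At 445 nm (n = 1.340): cos²i = 0.26520 → i = 59.004°, r = 39.770°, D_min = 138.929°, rainbow angle = 41.071°.
At 661 nm (n = 1.332): cos²i = 0.25807 → i = 59.469°, r = 40.290°, D_min = 137.776°, rainbow angle = 42.224°.
Angular width = |41.071° − 42.224°| = 1.153°.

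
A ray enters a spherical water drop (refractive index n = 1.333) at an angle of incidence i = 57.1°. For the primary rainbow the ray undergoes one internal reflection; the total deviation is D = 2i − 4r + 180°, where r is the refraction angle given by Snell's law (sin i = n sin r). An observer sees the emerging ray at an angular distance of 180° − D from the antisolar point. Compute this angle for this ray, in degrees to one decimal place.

sin r = sin 57.1° / 1.333 = 0.8396/1.333 = 0.6299; r = 39.04°.
D = 2·57.1° − 4·39.04° + 180° = 114.20° − 156.16° + 180° = 138.04°.
Angle from antisolar point = 180° − D = 41.96°.

42.0°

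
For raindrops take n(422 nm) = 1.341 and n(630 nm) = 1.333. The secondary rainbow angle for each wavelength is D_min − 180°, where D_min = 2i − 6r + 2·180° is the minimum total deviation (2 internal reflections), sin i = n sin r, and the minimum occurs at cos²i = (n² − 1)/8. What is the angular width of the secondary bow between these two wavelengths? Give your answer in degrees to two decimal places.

At 422 nm (n = 1.341): cos²i = 0.09979 → i = 71.586°, r = 45.034°, D_min = 232.966°, rainbow angle = 52.966°.
At 630 nm (n = 1.333): cos²i = 0.09711 → i = 71.843°, r = 45.466°, D_min = 230.891°, rainbow angle = 50.891°.
Angular width = |52.966° − 50.891°| = 2.075°.

2.08°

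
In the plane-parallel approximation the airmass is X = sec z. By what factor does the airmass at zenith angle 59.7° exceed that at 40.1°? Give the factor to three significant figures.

1.52

X(59.7°)/X(40.1°) = sec 59.7° / sec 40.1° = cos 40.1° / cos 59.7° = 0.7649/0.5045 = 1.5161.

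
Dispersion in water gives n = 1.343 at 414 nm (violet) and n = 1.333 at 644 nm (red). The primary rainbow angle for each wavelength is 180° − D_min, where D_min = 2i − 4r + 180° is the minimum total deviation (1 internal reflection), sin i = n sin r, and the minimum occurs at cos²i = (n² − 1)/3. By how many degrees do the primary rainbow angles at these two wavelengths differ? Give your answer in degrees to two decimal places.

At 414 nm (n = 1.343): cos²i = 0.26788 → i = 58.830°, r = 39.577°, D_min = 139.354°, rainbow angle = 40.646°.
At 644 nm (n = 1.333): cos²i = 0.25896 → i = 59.410°, r = 40.225°, D_min = 137.922°, rainbow angle = 42.078°.
Angular width = |40.646° − 42.078°| = 1.432°.

1.43°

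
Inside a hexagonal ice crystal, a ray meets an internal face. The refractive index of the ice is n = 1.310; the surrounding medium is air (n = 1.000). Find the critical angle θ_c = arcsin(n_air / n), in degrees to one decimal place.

49.8°

sin θ_c = n_air / n = 1.000 / 1.310 = 0.7634.
θ_c = arcsin(0.7634) = 49.76°.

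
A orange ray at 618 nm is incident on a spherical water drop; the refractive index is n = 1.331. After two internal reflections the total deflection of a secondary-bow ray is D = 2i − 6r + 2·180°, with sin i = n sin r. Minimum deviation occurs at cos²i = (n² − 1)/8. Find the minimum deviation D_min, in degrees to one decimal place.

cos²i = (1.77156 − 1)/8 = 0.09645; i = arccos(0.31056) = 71.907°.
sin r = sin 71.907°/1.331 = 0.71417; r = 45.575°.
D_min = 2·71.907° − 6·45.575° + 360° = 230.365°.

230.4°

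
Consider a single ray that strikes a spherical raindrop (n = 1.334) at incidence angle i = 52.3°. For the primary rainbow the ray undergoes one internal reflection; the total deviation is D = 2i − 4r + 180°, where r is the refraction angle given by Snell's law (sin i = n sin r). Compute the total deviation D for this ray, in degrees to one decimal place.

139.1°

sin r = sin 52.3° / 1.334 = 0.7912/1.334 = 0.5931; r = 36.38°.
D = 2·52.3° − 4·36.38° + 180° = 104.60° − 145.52° + 180° = 139.08°.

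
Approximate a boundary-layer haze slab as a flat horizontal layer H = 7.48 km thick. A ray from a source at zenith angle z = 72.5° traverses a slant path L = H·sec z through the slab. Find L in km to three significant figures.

24.9 km

sec z = 1/cos 72.5° = 3.3255.
L = 7.48 × 3.3255 = 24.875 km.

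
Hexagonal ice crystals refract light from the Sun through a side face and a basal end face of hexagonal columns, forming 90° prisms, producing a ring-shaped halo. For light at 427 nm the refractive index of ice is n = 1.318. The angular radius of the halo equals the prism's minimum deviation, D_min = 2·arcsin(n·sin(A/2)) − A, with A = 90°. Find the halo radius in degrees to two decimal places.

47.49°

n·sin(A/2) = 1.318 × sin 45° = 1.318 × 0.7071 = 0.9320.
D_min = 2·arcsin(0.9320) − 90° = 2 × 68.743° − 90° = 47.487°.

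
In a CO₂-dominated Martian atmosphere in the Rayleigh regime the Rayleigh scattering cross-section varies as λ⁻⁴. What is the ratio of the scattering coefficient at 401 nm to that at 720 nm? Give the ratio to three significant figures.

10.4

Rayleigh scattering ∝ λ⁻⁴, so the ratio of coefficients is the inverse fourth power of the wavelength ratio.
σ(401)/σ(720) = (720/401)⁴ = (1.7955)⁴ = 10.39.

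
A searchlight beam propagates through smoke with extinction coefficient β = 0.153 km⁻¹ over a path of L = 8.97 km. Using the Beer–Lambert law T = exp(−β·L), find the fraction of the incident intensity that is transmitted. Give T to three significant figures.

0.253

τ = β·L = 0.153 × 8.97 = 1.3724.
T = exp(−1.3724) = 0.2535.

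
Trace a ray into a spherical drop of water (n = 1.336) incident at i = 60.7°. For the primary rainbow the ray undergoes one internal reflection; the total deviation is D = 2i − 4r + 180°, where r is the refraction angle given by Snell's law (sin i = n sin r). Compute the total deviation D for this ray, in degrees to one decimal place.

138.4°

sin r = sin 60.7° / 1.336 = 0.8721/1.336 = 0.6527; r = 40.75°.
D = 2·60.7° − 4·40.75° + 180° = 121.40° − 163.00° + 180° = 138.40°.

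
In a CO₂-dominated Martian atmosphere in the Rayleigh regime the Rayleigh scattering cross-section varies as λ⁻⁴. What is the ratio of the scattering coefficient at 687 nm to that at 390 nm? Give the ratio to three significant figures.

Rayleigh scattering ∝ λ⁻⁴, so the ratio of coefficients is the inverse fourth power of the wavelength ratio.
σ(687)/σ(390) = (390/687)⁴ = (0.5677)⁴ = 0.1039.

0.104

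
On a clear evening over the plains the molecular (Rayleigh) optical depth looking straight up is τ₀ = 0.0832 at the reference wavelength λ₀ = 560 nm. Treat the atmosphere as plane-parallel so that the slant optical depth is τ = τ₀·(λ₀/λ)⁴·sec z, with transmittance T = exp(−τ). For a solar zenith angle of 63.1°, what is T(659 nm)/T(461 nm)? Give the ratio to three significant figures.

1.36

Airmass: sec 63.1° = 2.2103.
τ(659 nm) = 0.0832 × (560/659)⁴ × 2.2103 = 0.0832 × 0.5214 × 2.2103 = 0.0959.
τ(461 nm) = 0.0832 × (560/461)⁴ × 2.2103 = 0.0832 × 2.1775 × 2.2103 = 0.4004.
T(659)/T(461) = exp(τ_B − τ_A) = exp(0.3045) = 1.3560.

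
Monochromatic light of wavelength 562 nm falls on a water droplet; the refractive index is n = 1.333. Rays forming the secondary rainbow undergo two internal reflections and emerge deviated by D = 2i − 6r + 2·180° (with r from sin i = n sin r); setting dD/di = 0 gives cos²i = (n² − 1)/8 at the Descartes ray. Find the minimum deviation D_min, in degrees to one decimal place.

230.9°

cos²i = (1.77689 − 1)/8 = 0.09711; i = arccos(0.31163) = 71.843°.
sin r = sin 71.843°/1.333 = 0.71283; r = 45.466°.
D_min = 2·71.843° − 6·45.466° + 360° = 230.891°.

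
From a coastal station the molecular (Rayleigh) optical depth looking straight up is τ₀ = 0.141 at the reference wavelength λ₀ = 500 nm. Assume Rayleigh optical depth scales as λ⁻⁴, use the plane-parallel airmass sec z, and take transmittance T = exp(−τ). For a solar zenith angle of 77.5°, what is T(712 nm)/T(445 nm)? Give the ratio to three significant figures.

Airmass: sec 77.5° = 4.6202.
τ(712 nm) = 0.141 × (500/712)⁴ × 4.6202 = 0.141 × 0.2432 × 4.6202 = 0.1584.
τ(445 nm) = 0.141 × (500/445)⁴ × 4.6202 = 0.141 × 1.5938 × 4.6202 = 1.0383.
T(712)/T(445) = exp(τ_B − τ_A) = exp(0.8799) = 2.4106.

2.41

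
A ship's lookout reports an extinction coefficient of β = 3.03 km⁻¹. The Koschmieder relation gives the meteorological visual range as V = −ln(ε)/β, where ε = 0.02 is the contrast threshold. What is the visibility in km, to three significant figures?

1.29 km

V = −ln(0.02) / 3.03 = 3.912 / 3.03 = 1.2911 km.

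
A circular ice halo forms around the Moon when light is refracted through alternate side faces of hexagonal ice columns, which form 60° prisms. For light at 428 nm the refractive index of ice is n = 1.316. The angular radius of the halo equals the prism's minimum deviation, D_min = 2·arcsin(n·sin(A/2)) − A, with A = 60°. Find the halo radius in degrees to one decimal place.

n·sin(A/2) = 1.316 × sin 30° = 1.316 × 0.5000 = 0.6580.
D_min = 2·arcsin(0.6580) − 60° = 2 × 41.148° − 60° = 22.295°.

22.3°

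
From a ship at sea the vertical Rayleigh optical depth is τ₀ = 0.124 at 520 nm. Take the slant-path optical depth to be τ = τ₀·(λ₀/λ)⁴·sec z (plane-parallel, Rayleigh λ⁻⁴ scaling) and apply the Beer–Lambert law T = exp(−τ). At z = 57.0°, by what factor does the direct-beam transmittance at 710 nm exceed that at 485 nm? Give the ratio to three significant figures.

1.27

Airmass: sec 57.0° = 1.8361.
τ(710 nm) = 0.124 × (520/710)⁴ × 1.8361 = 0.124 × 0.2877 × 1.8361 = 0.0655.
τ(485 nm) = 0.124 × (520/485)⁴ × 1.8361 = 0.124 × 1.3214 × 1.8361 = 0.3009.
T(710)/T(485) = exp(τ_B − τ_A) = exp(0.2353) = 1.2653.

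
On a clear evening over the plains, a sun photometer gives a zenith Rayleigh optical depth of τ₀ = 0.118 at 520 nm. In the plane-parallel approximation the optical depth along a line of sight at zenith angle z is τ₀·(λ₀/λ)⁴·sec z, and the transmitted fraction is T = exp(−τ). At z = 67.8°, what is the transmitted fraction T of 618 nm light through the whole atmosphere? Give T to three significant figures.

sec 67.8° = 2.6466.
τ = 0.118 × (520/618)⁴ × 2.6466 = 0.118 × 0.5013 × 2.6466 = 0.1565.
T = exp(−0.1565) = 0.8551.

0.855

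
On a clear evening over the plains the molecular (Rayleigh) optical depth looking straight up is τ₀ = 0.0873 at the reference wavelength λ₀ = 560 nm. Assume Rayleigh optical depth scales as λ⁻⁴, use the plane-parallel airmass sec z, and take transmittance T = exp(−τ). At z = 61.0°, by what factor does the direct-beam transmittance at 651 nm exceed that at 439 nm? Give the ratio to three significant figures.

Airmass: sec 61.0° = 2.0627.
τ(651 nm) = 0.0873 × (560/651)⁴ × 2.0627 = 0.0873 × 0.5476 × 2.0627 = 0.0986.
τ(439 nm) = 0.0873 × (560/439)⁴ × 2.0627 = 0.0873 × 2.6479 × 2.0627 = 0.4768.
T(651)/T(439) = exp(τ_B − τ_A) = exp(0.3782) = 1.4597.

1.46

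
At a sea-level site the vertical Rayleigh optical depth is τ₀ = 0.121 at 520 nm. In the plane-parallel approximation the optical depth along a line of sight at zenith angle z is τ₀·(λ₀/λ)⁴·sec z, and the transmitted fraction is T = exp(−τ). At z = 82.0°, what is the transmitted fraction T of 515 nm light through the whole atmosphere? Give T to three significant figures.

sec 82.0° = 7.1853.
τ = 0.121 × (520/515)⁴ × 7.1853 = 0.121 × 1.0394 × 7.1853 = 0.9037.
T = exp(−0.9037) = 0.4051.

0.405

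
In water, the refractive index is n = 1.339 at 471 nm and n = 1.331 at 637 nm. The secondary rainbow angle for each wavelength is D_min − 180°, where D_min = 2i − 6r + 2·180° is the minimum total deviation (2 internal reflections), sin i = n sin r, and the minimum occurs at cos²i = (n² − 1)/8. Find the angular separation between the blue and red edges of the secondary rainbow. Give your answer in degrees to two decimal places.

At 471 nm (n = 1.339): cos²i = 0.09912 → i = 71.650°, r = 45.141°, D_min = 232.451°, rainbow angle = 52.451°.
At 637 nm (n = 1.331): cos²i = 0.09645 → i = 71.907°, r = 45.575°, D_min = 230.365°, rainbow angle = 50.365°.
Angular width = |52.451° − 50.365°| = 2.086°.

2.09°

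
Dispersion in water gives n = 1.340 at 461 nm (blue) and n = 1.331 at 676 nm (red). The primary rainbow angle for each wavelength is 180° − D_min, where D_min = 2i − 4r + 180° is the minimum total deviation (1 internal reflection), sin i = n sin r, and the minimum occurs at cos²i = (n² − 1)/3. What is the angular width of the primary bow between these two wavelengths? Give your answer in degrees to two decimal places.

1.30°

At 461 nm (n = 1.340): cos²i = 0.26520 → i = 59.004°, r = 39.770°, D_min = 138.929°, rainbow angle = 41.071°.
At 676 nm (n = 1.331): cos²i = 0.25719 → i = 59.527°, r = 40.356°, D_min = 137.630°, rainbow angle = 42.370°.
Angular width = |41.071° − 42.370°| = 1.299°.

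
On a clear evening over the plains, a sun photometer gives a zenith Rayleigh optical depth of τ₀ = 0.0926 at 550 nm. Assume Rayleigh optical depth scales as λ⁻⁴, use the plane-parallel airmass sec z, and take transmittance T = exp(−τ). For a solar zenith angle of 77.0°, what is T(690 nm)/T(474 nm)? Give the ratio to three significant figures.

1.79

Airmass: sec 77.0° = 4.4454.
τ(690 nm) = 0.0926 × (550/690)⁴ × 4.4454 = 0.0926 × 0.4037 × 4.4454 = 0.1662.
τ(474 nm) = 0.0926 × (550/474)⁴ × 4.4454 = 0.0926 × 1.8127 × 4.4454 = 0.7462.
T(690)/T(474) = exp(τ_B − τ_A) = exp(0.5800) = 1.7861.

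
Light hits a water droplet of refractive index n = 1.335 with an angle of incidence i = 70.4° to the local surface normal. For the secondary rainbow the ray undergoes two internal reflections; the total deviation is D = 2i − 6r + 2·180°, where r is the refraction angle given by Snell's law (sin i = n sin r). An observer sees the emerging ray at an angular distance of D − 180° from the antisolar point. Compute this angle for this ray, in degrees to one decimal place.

51.5°

sin r = sin 70.4° / 1.335 = 0.9421/1.335 = 0.7057; r = 44.88°.
D = 2·70.4° − 6·44.88° + 2·180° = 140.80° − 269.30° + 360° = 231.50°.
Angle from antisolar point = D − 180° = 51.50°.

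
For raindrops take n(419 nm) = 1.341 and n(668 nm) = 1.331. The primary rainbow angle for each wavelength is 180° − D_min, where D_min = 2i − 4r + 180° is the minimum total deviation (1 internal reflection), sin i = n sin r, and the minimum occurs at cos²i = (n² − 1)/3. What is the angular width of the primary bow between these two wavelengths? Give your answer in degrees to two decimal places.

1.44°

At 419 nm (n = 1.341): cos²i = 0.26609 → i = 58.946°, r = 39.705°, D_min = 139.071°, rainbow angle = 40.929°.
At 668 nm (n = 1.331): cos²i = 0.25719 → i = 59.527°, r = 40.356°, D_min = 137.630°, rainbow angle = 42.370°.
Angular width = |40.929° − 42.370°| = 1.441°.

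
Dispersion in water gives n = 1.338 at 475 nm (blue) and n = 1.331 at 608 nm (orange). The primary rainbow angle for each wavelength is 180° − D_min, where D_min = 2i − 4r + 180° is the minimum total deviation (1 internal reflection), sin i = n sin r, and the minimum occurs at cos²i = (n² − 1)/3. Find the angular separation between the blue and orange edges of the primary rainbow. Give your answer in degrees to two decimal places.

1.01°

At 475 nm (n = 1.338): cos²i = 0.26341 → i = 59.120°, r = 39.899°, D_min = 138.643°, rainbow angle = 41.357°.
At 608 nm (n = 1.331): cos²i = 0.25719 → i = 59.527°, r = 40.356°, D_min = 137.630°, rainbow angle = 42.370°.
Angular width = |41.357° − 42.370°| = 1.013°.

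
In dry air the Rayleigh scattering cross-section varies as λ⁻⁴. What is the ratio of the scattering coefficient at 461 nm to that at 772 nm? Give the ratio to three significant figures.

7.86

Rayleigh scattering ∝ λ⁻⁴, so the ratio of coefficients is the inverse fourth power of the wavelength ratio.
σ(461)/σ(772) = (772/461)⁴ = (1.6746)⁴ = 7.864.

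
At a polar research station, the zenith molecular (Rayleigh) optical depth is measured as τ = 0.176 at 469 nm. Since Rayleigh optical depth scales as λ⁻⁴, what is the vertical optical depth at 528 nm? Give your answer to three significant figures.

0.110

τ(528 nm) = τ(469 nm) × (469/528)⁴ = 0.176 × (0.8883)⁴ = 0.176 × 0.6225 = 0.1096.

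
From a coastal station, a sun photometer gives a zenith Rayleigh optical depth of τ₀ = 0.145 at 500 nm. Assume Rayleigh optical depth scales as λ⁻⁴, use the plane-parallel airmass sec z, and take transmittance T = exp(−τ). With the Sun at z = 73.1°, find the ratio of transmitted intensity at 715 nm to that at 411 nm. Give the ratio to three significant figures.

Airmass: sec 73.1° = 3.4399.
τ(715 nm) = 0.145 × (500/715)⁴ × 3.4399 = 0.145 × 0.2391 × 3.4399 = 0.1193.
τ(411 nm) = 0.145 × (500/411)⁴ × 3.4399 = 0.145 × 2.1903 × 3.4399 = 1.0925.
T(715)/T(411) = exp(τ_B − τ_A) = exp(0.9732) = 2.6465.

2.65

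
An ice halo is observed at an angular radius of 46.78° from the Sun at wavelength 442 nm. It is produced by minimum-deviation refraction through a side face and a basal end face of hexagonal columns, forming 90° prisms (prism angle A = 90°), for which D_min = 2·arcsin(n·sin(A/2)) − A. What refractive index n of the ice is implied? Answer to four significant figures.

1.315

Rearranging: n = sin((D_min + A)/2) / sin(A/2).
(D_min + A)/2 = (46.78° + 90°)/2 = 68.390°.
n = sin 68.390° / sin 45° = 0.9297 / 0.7071 = 1.3148.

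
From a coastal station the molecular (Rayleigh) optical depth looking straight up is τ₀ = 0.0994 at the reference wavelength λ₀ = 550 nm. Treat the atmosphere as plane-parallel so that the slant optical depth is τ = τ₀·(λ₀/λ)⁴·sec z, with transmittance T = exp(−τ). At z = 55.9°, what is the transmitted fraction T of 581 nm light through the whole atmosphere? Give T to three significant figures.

sec 55.9° = 1.7837.
τ = 0.0994 × (550/581)⁴ × 1.7837 = 0.0994 × 0.8031 × 1.7837 = 0.1424.
T = exp(−0.1424) = 0.8673.

0.867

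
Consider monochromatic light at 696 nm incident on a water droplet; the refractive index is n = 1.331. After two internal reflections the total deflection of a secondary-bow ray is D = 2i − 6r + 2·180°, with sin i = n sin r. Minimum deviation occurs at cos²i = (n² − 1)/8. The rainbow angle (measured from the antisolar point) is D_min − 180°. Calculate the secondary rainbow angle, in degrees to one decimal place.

cos²i = (1.77156 − 1)/8 = 0.09645; i = arccos(0.31056) = 71.907°.
sin r = sin 71.907°/1.331 = 0.71417; r = 45.575°.
D_min = 2·71.907° − 6·45.575° + 360° = 230.365°.
Rainbow angle = D_min − 180° = 50.365°.

50.4°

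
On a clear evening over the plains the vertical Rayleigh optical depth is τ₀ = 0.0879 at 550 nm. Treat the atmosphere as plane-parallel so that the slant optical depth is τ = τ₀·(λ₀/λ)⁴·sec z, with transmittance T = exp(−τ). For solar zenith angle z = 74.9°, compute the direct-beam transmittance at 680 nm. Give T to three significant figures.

sec 74.9° = 3.8387.
τ = 0.0879 × (550/680)⁴ × 3.8387 = 0.0879 × 0.4280 × 3.8387 = 0.1444.
T = exp(−0.1444) = 0.8655.

0.866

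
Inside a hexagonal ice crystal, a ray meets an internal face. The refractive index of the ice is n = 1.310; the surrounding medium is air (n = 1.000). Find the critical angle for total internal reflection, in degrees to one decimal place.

sin θ_c = n_air / n = 1.000 / 1.310 = 0.7634.
θ_c = arcsin(0.7634) = 49.76°.

49.8°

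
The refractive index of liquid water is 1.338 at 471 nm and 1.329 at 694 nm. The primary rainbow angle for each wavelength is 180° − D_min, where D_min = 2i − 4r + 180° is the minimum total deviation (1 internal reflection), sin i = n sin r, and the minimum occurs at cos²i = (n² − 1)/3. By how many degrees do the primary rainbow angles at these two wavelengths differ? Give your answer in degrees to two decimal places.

At 471 nm (n = 1.338): cos²i = 0.26341 → i = 59.120°, r = 39.899°, D_min = 138.643°, rainbow angle = 41.357°.
At 694 nm (n = 1.329): cos²i = 0.25541 → i = 59.643°, r = 40.487°, D_min = 137.337°, rainbow angle = 42.663°.
Angular width = |41.357° − 42.663°| = 1.307°.

1.31°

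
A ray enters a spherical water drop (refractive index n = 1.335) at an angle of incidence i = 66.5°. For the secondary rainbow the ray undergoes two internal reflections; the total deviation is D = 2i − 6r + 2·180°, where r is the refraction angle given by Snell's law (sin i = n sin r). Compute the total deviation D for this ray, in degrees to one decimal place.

sin r = sin 66.5° / 1.335 = 0.9171/1.335 = 0.6869; r = 43.39°.
D = 2·66.5° − 6·43.39° + 2·180° = 133.00° − 260.33° + 360° = 232.67°.

232.7°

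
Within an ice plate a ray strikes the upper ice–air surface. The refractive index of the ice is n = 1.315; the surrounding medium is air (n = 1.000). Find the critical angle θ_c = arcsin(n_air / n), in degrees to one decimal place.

49.5°

sin θ_c = n_air / n = 1.000 / 1.315 = 0.7605.
θ_c = arcsin(0.7605) = 49.50°.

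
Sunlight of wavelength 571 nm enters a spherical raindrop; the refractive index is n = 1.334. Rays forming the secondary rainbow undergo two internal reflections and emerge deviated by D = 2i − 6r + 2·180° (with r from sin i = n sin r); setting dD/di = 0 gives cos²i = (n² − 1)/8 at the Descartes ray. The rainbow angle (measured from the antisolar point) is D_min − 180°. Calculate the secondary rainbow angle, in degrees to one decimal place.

cos²i = (1.77956 − 1)/8 = 0.09744; i = arccos(0.31216) = 71.810°.
sin r = sin 71.810°/1.334 = 0.71217; r = 45.411°.
D_min = 2·71.810° − 6·45.411° + 360° = 231.153°.
Rainbow angle = D_min − 180° = 51.153°.

51.2°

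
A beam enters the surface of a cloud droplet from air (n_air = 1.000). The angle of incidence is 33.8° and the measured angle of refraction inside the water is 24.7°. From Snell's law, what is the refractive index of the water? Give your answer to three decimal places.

1.331

n = sin θ_i / sin θ_r = sin 33.8° / sin 24.7° = 0.5563 / 0.4179 = 1.3313.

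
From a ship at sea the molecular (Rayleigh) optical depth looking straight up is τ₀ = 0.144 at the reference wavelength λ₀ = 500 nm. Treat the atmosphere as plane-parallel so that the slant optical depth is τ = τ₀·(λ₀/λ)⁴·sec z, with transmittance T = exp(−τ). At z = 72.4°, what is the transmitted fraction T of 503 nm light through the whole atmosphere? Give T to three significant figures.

sec 72.4° = 3.3072.
τ = 0.144 × (500/503)⁴ × 3.3072 = 0.144 × 0.9764 × 3.3072 = 0.4650.
T = exp(−0.4650) = 0.6281.

0.628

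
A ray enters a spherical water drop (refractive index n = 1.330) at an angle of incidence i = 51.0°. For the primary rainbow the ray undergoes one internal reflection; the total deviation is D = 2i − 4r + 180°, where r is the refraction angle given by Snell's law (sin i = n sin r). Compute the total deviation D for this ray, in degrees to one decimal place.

139.0°

sin r = sin 51.0° / 1.330 = 0.7771/1.330 = 0.5843; r = 35.75°.
D = 2·51.0° − 4·35.75° + 180° = 102.00° − 143.02° + 180° = 138.98°.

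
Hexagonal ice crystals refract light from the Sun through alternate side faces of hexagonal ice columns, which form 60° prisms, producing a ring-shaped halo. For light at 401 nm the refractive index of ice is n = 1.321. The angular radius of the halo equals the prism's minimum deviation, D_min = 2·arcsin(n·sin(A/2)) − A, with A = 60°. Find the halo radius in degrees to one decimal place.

22.7°

n·sin(A/2) = 1.321 × sin 30° = 1.321 × 0.5000 = 0.6605.
D_min = 2·arcsin(0.6605) − 60° = 2 × 41.338° − 60° = 22.676°.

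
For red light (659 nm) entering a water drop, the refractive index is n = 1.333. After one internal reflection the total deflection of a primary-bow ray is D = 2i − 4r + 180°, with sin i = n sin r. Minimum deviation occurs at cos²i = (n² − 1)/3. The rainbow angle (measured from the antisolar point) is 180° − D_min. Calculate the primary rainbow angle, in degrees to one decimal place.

cos²i = (1.77689 − 1)/3 = 0.25896; i = arccos(0.50888) = 59.410°.
sin r = sin 59.410°/1.333 = 0.64579; r = 40.225°.
D_min = 2·59.410° − 4·40.225° + 180° = 137.922°.
Rainbow angle = 180° − D_min = 42.078°.

42.1°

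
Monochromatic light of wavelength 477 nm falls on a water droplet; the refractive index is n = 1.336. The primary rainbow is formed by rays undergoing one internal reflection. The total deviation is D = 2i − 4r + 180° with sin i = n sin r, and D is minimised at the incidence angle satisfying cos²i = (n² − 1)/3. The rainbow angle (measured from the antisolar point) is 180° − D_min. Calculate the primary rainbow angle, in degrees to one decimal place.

cos²i = (1.78490 − 1)/3 = 0.26163; i = arccos(0.51150) = 59.236°.
sin r = sin 59.236°/1.336 = 0.64318; r = 40.029°.
D_min = 2·59.236° − 4·40.029° + 180° = 138.356°.
Rainbow angle = 180° − D_min = 41.644°.

41.6°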